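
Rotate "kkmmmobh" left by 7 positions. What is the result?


Input: "kkmmmobh", rotate left by 7
First 7 characters: "kkmmmob"
Remaining characters: "h"
Concatenate remaining + first: "h" + "kkmmmob" = "hkkmmmob"

hkkmmmob


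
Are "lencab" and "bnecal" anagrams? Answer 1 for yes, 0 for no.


Strings: "lencab", "bnecal"
Sorted first:  abceln
Sorted second: abceln
Sorted forms match => anagrams

1


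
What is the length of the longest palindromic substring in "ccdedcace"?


Input: "ccdedcace"
Checking substrings for palindromes:
  [1:6] "cdedc" (len 5) => palindrome
  [2:5] "ded" (len 3) => palindrome
  [5:8] "cac" (len 3) => palindrome
  [0:2] "cc" (len 2) => palindrome
Longest palindromic substring: "cdedc" with length 5

5


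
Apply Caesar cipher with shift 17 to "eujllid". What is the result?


Caesar cipher: shift "eujllid" by 17
  'e' (pos 4) + 17 = pos 21 = 'v'
  'u' (pos 20) + 17 = pos 11 = 'l'
  'j' (pos 9) + 17 = pos 0 = 'a'
  'l' (pos 11) + 17 = pos 2 = 'c'
  'l' (pos 11) + 17 = pos 2 = 'c'
  'i' (pos 8) + 17 = pos 25 = 'z'
  'd' (pos 3) + 17 = pos 20 = 'u'
Result: vlacczu

vlacczu


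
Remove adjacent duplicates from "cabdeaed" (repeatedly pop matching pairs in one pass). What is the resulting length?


Input: cabdeaed
Stack-based adjacent duplicate removal:
  Read 'c': push. Stack: c
  Read 'a': push. Stack: ca
  Read 'b': push. Stack: cab
  Read 'd': push. Stack: cabd
  Read 'e': push. Stack: cabde
  Read 'a': push. Stack: cabdea
  Read 'e': push. Stack: cabdeae
  Read 'd': push. Stack: cabdeaed
Final stack: "cabdeaed" (length 8)

8


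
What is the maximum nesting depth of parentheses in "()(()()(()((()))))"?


Input: "()(()()(()((()))))"
Tracking depth:
  Position 0 '(': depth becomes 1
  Position 1 ')': depth becomes 0
  Position 2 '(': depth becomes 1
  Position 3 '(': depth becomes 2
  Position 4 ')': depth becomes 1
  Position 5 '(': depth becomes 2
  Position 6 ')': depth becomes 1
  Position 7 '(': depth becomes 2
  Position 8 '(': depth becomes 3
  Position 9 ')': depth becomes 2
  Position 10 '(': depth becomes 3
  Position 11 '(': depth becomes 4
  Position 12 '(': depth becomes 5
  Position 13 ')': depth becomes 4
  Position 14 ')': depth becomes 3
  Position 15 ')': depth becomes 2
  Position 16 ')': depth becomes 1
  Position 17 ')': depth becomes 0
Maximum depth reached: 5

5


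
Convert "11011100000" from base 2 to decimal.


Input: "11011100000" in base 2
Positional expansion:
  Digit '1' (value 1) x 2^10 = 1024
  Digit '1' (value 1) x 2^9 = 512
  Digit '0' (value 0) x 2^8 = 0
  Digit '1' (value 1) x 2^7 = 128
  Digit '1' (value 1) x 2^6 = 64
  Digit '1' (value 1) x 2^5 = 32
  Digit '0' (value 0) x 2^4 = 0
  Digit '0' (value 0) x 2^3 = 0
  Digit '0' (value 0) x 2^2 = 0
  Digit '0' (value 0) x 2^1 = 0
  Digit '0' (value 0) x 2^0 = 0
Sum = 1760

1760


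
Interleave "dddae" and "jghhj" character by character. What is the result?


Interleaving "dddae" and "jghhj":
  Position 0: 'd' from first, 'j' from second => "dj"
  Position 1: 'd' from first, 'g' from second => "dg"
  Position 2: 'd' from first, 'h' from second => "dh"
  Position 3: 'a' from first, 'h' from second => "ah"
  Position 4: 'e' from first, 'j' from second => "ej"
Result: djdgdhahej

djdgdhahej


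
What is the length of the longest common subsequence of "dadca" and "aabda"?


LCS of "dadca" and "aabda"
DP table:
           a    a    b    d    a
      0    0    0    0    0    0
  d   0    0    0    0    1    1
  a   0    1    1    1    1    2
  d   0    1    1    1    2    2
  c   0    1    1    1    2    2
  a   0    1    2    2    2    3
LCS length = dp[5][5] = 3

3


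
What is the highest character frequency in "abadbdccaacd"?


Input: abadbdccaacd
Character counts:
  'a': 4
  'b': 2
  'c': 3
  'd': 3
Maximum frequency: 4

4


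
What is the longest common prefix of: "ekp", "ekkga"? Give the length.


Words: ekp, ekkga
  Position 0: all 'e' => match
  Position 1: all 'k' => match
  Position 2: ('p', 'k') => mismatch, stop
LCP = "ek" (length 2)

2


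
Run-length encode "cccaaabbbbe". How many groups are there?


Input: cccaaabbbbe
Scanning for consecutive runs:
  Group 1: 'c' x 3 (positions 0-2)
  Group 2: 'a' x 3 (positions 3-5)
  Group 3: 'b' x 4 (positions 6-9)
  Group 4: 'e' x 1 (positions 10-10)
Total groups: 4

4


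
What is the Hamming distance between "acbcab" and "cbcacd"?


Comparing "acbcab" and "cbcacd" position by position:
  Position 0: 'a' vs 'c' => differ
  Position 1: 'c' vs 'b' => differ
  Position 2: 'b' vs 'c' => differ
  Position 3: 'c' vs 'a' => differ
  Position 4: 'a' vs 'c' => differ
  Position 5: 'b' vs 'd' => differ
Total differences (Hamming distance): 6

6


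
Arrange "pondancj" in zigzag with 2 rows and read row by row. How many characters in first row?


Zigzag "pondancj" into 2 rows:
Placing characters:
  'p' => row 0
  'o' => row 1
  'n' => row 0
  'd' => row 1
  'a' => row 0
  'n' => row 1
  'c' => row 0
  'j' => row 1
Rows:
  Row 0: "pnac"
  Row 1: "odnj"
First row length: 4

4


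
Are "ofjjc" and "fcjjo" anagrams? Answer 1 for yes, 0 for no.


Strings: "ofjjc", "fcjjo"
Sorted first:  cfjjo
Sorted second: cfjjo
Sorted forms match => anagrams

1


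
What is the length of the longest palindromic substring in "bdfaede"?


Input: "bdfaede"
Checking substrings for palindromes:
  [4:7] "ede" (len 3) => palindrome
Longest palindromic substring: "ede" with length 3

3


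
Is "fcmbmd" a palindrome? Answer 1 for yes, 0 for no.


Input: fcmbmd
Reversed: dmbmcf
  Compare pos 0 ('f') with pos 5 ('d'): MISMATCH
  Compare pos 1 ('c') with pos 4 ('m'): MISMATCH
  Compare pos 2 ('m') with pos 3 ('b'): MISMATCH
Result: not a palindrome

0


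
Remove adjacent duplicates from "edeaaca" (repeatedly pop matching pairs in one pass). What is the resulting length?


Input: edeaaca
Stack-based adjacent duplicate removal:
  Read 'e': push. Stack: e
  Read 'd': push. Stack: ed
  Read 'e': push. Stack: ede
  Read 'a': push. Stack: edea
  Read 'a': matches stack top 'a' => pop. Stack: ede
  Read 'c': push. Stack: edec
  Read 'a': push. Stack: edeca
Final stack: "edeca" (length 5)

5


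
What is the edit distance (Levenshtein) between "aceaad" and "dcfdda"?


Computing edit distance: "aceaad" -> "dcfdda"
DP table:
           d    c    f    d    d    a
      0    1    2    3    4    5    6
  a   1    1    2    3    4    5    5
  c   2    2    1    2    3    4    5
  e   3    3    2    2    3    4    5
  a   4    4    3    3    3    4    4
  a   5    5    4    4    4    4    4
  d   6    5    5    5    4    4    5
Edit distance = dp[6][6] = 5

5


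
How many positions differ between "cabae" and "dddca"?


Comparing "cabae" and "dddca" position by position:
  Position 0: 'c' vs 'd' => DIFFER
  Position 1: 'a' vs 'd' => DIFFER
  Position 2: 'b' vs 'd' => DIFFER
  Position 3: 'a' vs 'c' => DIFFER
  Position 4: 'e' vs 'a' => DIFFER
Positions that differ: 5

5


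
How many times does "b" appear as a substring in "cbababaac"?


Searching for "b" in "cbababaac"
Scanning each position:
  Position 0: "c" => no
  Position 1: "b" => MATCH
  Position 2: "a" => no
  Position 3: "b" => MATCH
  Position 4: "a" => no
  Position 5: "b" => MATCH
  Position 6: "a" => no
  Position 7: "a" => no
  Position 8: "c" => no
Total occurrences: 3

3


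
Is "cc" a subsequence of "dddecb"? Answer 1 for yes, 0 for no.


Check if "cc" is a subsequence of "dddecb"
Greedy scan:
  Position 0 ('d'): no match needed
  Position 1 ('d'): no match needed
  Position 2 ('d'): no match needed
  Position 3 ('e'): no match needed
  Position 4 ('c'): matches sub[0] = 'c'
  Position 5 ('b'): no match needed
Only matched 1/2 characters => not a subsequence

0


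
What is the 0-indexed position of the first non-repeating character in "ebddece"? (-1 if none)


Input: ebddece
Character frequencies:
  'b': 1
  'c': 1
  'd': 2
  'e': 3
Scanning left to right for freq == 1:
  Position 0 ('e'): freq=3, skip
  Position 1 ('b'): unique! => answer = 1

1


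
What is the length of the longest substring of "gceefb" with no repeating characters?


Input: "gceefb"
Sliding window (track last position of each char):
  Position 0 ('g'): window [0,0] length 1 -- new best
  Position 1 ('c'): window [0,1] length 2 -- new best
  Position 2 ('e'): window [0,2] length 3 -- new best
  Position 3 ('e'): repeat (last at 2), move window start to 3
  Position 3 ('e'): window [3,3] length 1
  Position 4 ('f'): window [3,4] length 2
  Position 5 ('b'): window [3,5] length 3
Longest substring with no repeats: "gce" with length 3

3


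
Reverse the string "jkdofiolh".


Input: jkdofiolh
Reading characters right to left:
  Position 8: 'h'
  Position 7: 'l'
  Position 6: 'o'
  Position 5: 'i'
  Position 4: 'f'
  Position 3: 'o'
  Position 2: 'd'
  Position 1: 'k'
  Position 0: 'j'
Reversed: hloifodkj

hloifodkj


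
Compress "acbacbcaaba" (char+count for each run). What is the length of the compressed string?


Input: acbacbcaaba
Runs:
  'a' x 1 => "a1"
  'c' x 1 => "c1"
  'b' x 1 => "b1"
  'a' x 1 => "a1"
  'c' x 1 => "c1"
  'b' x 1 => "b1"
  'c' x 1 => "c1"
  'a' x 2 => "a2"
  'b' x 1 => "b1"
  'a' x 1 => "a1"
Compressed: "a1c1b1a1c1b1c1a2b1a1"
Compressed length: 20

20


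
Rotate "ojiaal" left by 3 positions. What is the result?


Input: "ojiaal", rotate left by 3
First 3 characters: "oji"
Remaining characters: "aal"
Concatenate remaining + first: "aal" + "oji" = "aaloji"

aaloji


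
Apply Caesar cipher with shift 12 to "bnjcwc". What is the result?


Caesar cipher: shift "bnjcwc" by 12
  'b' (pos 1) + 12 = pos 13 = 'n'
  'n' (pos 13) + 12 = pos 25 = 'z'
  'j' (pos 9) + 12 = pos 21 = 'v'
  'c' (pos 2) + 12 = pos 14 = 'o'
  'w' (pos 22) + 12 = pos 8 = 'i'
  'c' (pos 2) + 12 = pos 14 = 'o'
Result: nzvoio

nzvoio


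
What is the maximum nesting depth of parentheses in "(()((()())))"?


Input: "(()((()())))"
Tracking depth:
  Position 0 '(': depth becomes 1
  Position 1 '(': depth becomes 2
  Position 2 ')': depth becomes 1
  Position 3 '(': depth becomes 2
  Position 4 '(': depth becomes 3
  Position 5 '(': depth becomes 4
  Position 6 ')': depth becomes 3
  Position 7 '(': depth becomes 4
  Position 8 ')': depth becomes 3
  Position 9 ')': depth becomes 2
  Position 10 ')': depth becomes 1
  Position 11 ')': depth becomes 0
Maximum depth reached: 4

4


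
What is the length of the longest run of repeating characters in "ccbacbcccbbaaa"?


Input: "ccbacbcccbbaaa"
Scanning for longest run:
  Position 1 ('c'): continues run of 'c', length=2
  Position 2 ('b'): new char, reset run to 1
  Position 3 ('a'): new char, reset run to 1
  Position 4 ('c'): new char, reset run to 1
  Position 5 ('b'): new char, reset run to 1
  Position 6 ('c'): new char, reset run to 1
  Position 7 ('c'): continues run of 'c', length=2
  Position 8 ('c'): continues run of 'c', length=3
  Position 9 ('b'): new char, reset run to 1
  Position 10 ('b'): continues run of 'b', length=2
  Position 11 ('a'): new char, reset run to 1
  Position 12 ('a'): continues run of 'a', length=2
  Position 13 ('a'): continues run of 'a', length=3
Longest run: 'c' with length 3

3


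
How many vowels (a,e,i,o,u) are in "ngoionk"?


Input: ngoionk
Checking each character:
  'n' at position 0: consonant
  'g' at position 1: consonant
  'o' at position 2: vowel (running total: 1)
  'i' at position 3: vowel (running total: 2)
  'o' at position 4: vowel (running total: 3)
  'n' at position 5: consonant
  'k' at position 6: consonant
Total vowels: 3

3


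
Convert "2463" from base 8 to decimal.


Input: "2463" in base 8
Positional expansion:
  Digit '2' (value 2) x 8^3 = 1024
  Digit '4' (value 4) x 8^2 = 256
  Digit '6' (value 6) x 8^1 = 48
  Digit '3' (value 3) x 8^0 = 3
Sum = 1331

1331


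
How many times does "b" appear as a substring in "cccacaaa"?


Searching for "b" in "cccacaaa"
Scanning each position:
  Position 0: "c" => no
  Position 1: "c" => no
  Position 2: "c" => no
  Position 3: "a" => no
  Position 4: "c" => no
  Position 5: "a" => no
  Position 6: "a" => no
  Position 7: "a" => no
Total occurrences: 0

0


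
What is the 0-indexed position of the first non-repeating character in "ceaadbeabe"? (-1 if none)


Input: ceaadbeabe
Character frequencies:
  'a': 3
  'b': 2
  'c': 1
  'd': 1
  'e': 3
Scanning left to right for freq == 1:
  Position 0 ('c'): unique! => answer = 0

0


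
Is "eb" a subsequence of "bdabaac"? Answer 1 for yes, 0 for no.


Check if "eb" is a subsequence of "bdabaac"
Greedy scan:
  Position 0 ('b'): no match needed
  Position 1 ('d'): no match needed
  Position 2 ('a'): no match needed
  Position 3 ('b'): no match needed
  Position 4 ('a'): no match needed
  Position 5 ('a'): no match needed
  Position 6 ('c'): no match needed
Only matched 0/2 characters => not a subsequence

0


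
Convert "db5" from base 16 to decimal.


Input: "db5" in base 16
Positional expansion:
  Digit 'd' (value 13) x 16^2 = 3328
  Digit 'b' (value 11) x 16^1 = 176
  Digit '5' (value 5) x 16^0 = 5
Sum = 3509

3509


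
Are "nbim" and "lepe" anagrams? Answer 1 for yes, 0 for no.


Strings: "nbim", "lepe"
Sorted first:  bimn
Sorted second: eelp
Differ at position 0: 'b' vs 'e' => not anagrams

0


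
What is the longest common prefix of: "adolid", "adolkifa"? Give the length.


Words: adolid, adolkifa
  Position 0: all 'a' => match
  Position 1: all 'd' => match
  Position 2: all 'o' => match
  Position 3: all 'l' => match
  Position 4: ('i', 'k') => mismatch, stop
LCP = "adol" (length 4)

4


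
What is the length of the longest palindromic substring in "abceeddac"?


Input: "abceeddac"
Checking substrings for palindromes:
  [3:5] "ee" (len 2) => palindrome
  [5:7] "dd" (len 2) => palindrome
Longest palindromic substring: "ee" with length 2

2


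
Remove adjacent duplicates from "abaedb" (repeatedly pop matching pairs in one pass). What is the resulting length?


Input: abaedb
Stack-based adjacent duplicate removal:
  Read 'a': push. Stack: a
  Read 'b': push. Stack: ab
  Read 'a': push. Stack: aba
  Read 'e': push. Stack: abae
  Read 'd': push. Stack: abaed
  Read 'b': push. Stack: abaedb
Final stack: "abaedb" (length 6)

6


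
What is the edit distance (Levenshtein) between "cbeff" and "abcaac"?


Computing edit distance: "cbeff" -> "abcaac"
DP table:
           a    b    c    a    a    c
      0    1    2    3    4    5    6
  c   1    1    2    2    3    4    5
  b   2    2    1    2    3    4    5
  e   3    3    2    2    3    4    5
  f   4    4    3    3    3    4    5
  f   5    5    4    4    4    4    5
Edit distance = dp[5][6] = 5

5


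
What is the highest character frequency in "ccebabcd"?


Input: ccebabcd
Character counts:
  'a': 1
  'b': 2
  'c': 3
  'd': 1
  'e': 1
Maximum frequency: 3

3


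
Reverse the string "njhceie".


Input: njhceie
Reading characters right to left:
  Position 6: 'e'
  Position 5: 'i'
  Position 4: 'e'
  Position 3: 'c'
  Position 2: 'h'
  Position 1: 'j'
  Position 0: 'n'
Reversed: eiechjn

eiechjn


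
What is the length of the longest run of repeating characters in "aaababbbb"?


Input: "aaababbbb"
Scanning for longest run:
  Position 1 ('a'): continues run of 'a', length=2
  Position 2 ('a'): continues run of 'a', length=3
  Position 3 ('b'): new char, reset run to 1
  Position 4 ('a'): new char, reset run to 1
  Position 5 ('b'): new char, reset run to 1
  Position 6 ('b'): continues run of 'b', length=2
  Position 7 ('b'): continues run of 'b', length=3
  Position 8 ('b'): continues run of 'b', length=4
Longest run: 'b' with length 4

4


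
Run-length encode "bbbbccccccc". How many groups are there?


Input: bbbbccccccc
Scanning for consecutive runs:
  Group 1: 'b' x 4 (positions 0-3)
  Group 2: 'c' x 7 (positions 4-10)
Total groups: 2

2


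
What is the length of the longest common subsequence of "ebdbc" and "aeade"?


LCS of "ebdbc" and "aeade"
DP table:
           a    e    a    d    e
      0    0    0    0    0    0
  e   0    0    1    1    1    1
  b   0    0    1    1    1    1
  d   0    0    1    1    2    2
  b   0    0    1    1    2    2
  c   0    0    1    1    2    2
LCS length = dp[5][5] = 2

2


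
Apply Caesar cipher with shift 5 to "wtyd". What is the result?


Caesar cipher: shift "wtyd" by 5
  'w' (pos 22) + 5 = pos 1 = 'b'
  't' (pos 19) + 5 = pos 24 = 'y'
  'y' (pos 24) + 5 = pos 3 = 'd'
  'd' (pos 3) + 5 = pos 8 = 'i'
Result: bydi

bydi


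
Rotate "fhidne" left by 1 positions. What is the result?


Input: "fhidne", rotate left by 1
First 1 characters: "f"
Remaining characters: "hidne"
Concatenate remaining + first: "hidne" + "f" = "hidnef"

hidnef


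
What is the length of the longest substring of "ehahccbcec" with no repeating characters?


Input: "ehahccbcec"
Sliding window (track last position of each char):
  Position 0 ('e'): window [0,0] length 1 -- new best
  Position 1 ('h'): window [0,1] length 2 -- new best
  Position 2 ('a'): window [0,2] length 3 -- new best
  Position 3 ('h'): repeat (last at 1), move window start to 2
  Position 3 ('h'): window [2,3] length 2
  Position 4 ('c'): window [2,4] length 3
  Position 5 ('c'): repeat (last at 4), move window start to 5
  Position 5 ('c'): window [5,5] length 1
  Position 6 ('b'): window [5,6] length 2
  Position 7 ('c'): repeat (last at 5), move window start to 6
  Position 7 ('c'): window [6,7] length 2
  Position 8 ('e'): window [6,8] length 3
  Position 9 ('c'): repeat (last at 7), move window start to 8
  Position 9 ('c'): window [8,9] length 2
Longest substring with no repeats: "eha" with length 3

3


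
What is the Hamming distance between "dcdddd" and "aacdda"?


Comparing "dcdddd" and "aacdda" position by position:
  Position 0: 'd' vs 'a' => differ
  Position 1: 'c' vs 'a' => differ
  Position 2: 'd' vs 'c' => differ
  Position 3: 'd' vs 'd' => same
  Position 4: 'd' vs 'd' => same
  Position 5: 'd' vs 'a' => differ
Total differences (Hamming distance): 4

4


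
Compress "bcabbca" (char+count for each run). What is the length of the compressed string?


Input: bcabbca
Runs:
  'b' x 1 => "b1"
  'c' x 1 => "c1"
  'a' x 1 => "a1"
  'b' x 2 => "b2"
  'c' x 1 => "c1"
  'a' x 1 => "a1"
Compressed: "b1c1a1b2c1a1"
Compressed length: 12

12


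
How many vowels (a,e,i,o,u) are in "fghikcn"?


Input: fghikcn
Checking each character:
  'f' at position 0: consonant
  'g' at position 1: consonant
  'h' at position 2: consonant
  'i' at position 3: vowel (running total: 1)
  'k' at position 4: consonant
  'c' at position 5: consonant
  'n' at position 6: consonant
Total vowels: 1

1


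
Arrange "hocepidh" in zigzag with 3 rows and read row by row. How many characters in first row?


Zigzag "hocepidh" into 3 rows:
Placing characters:
  'h' => row 0
  'o' => row 1
  'c' => row 2
  'e' => row 1
  'p' => row 0
  'i' => row 1
  'd' => row 2
  'h' => row 1
Rows:
  Row 0: "hp"
  Row 1: "oeih"
  Row 2: "cd"
First row length: 2

2


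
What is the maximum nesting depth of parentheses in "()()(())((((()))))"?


Input: "()()(())((((()))))"
Tracking depth:
  Position 0 '(': depth becomes 1
  Position 1 ')': depth becomes 0
  Position 2 '(': depth becomes 1
  Position 3 ')': depth becomes 0
  Position 4 '(': depth becomes 1
  Position 5 '(': depth becomes 2
  Position 6 ')': depth becomes 1
  Position 7 ')': depth becomes 0
  Position 8 '(': depth becomes 1
  Position 9 '(': depth becomes 2
  Position 10 '(': depth becomes 3
  Position 11 '(': depth becomes 4
  Position 12 '(': depth becomes 5
  Position 13 ')': depth becomes 4
  Position 14 ')': depth becomes 3
  Position 15 ')': depth becomes 2
  Position 16 ')': depth becomes 1
  Position 17 ')': depth becomes 0
Maximum depth reached: 5

5


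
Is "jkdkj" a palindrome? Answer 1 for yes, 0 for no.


Input: jkdkj
Reversed: jkdkj
  Compare pos 0 ('j') with pos 4 ('j'): match
  Compare pos 1 ('k') with pos 3 ('k'): match
Result: palindrome

1


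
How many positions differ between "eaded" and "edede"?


Comparing "eaded" and "edede" position by position:
  Position 0: 'e' vs 'e' => same
  Position 1: 'a' vs 'd' => DIFFER
  Position 2: 'd' vs 'e' => DIFFER
  Position 3: 'e' vs 'd' => DIFFER
  Position 4: 'd' vs 'e' => DIFFER
Positions that differ: 4

4


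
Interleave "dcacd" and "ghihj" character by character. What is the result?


Interleaving "dcacd" and "ghihj":
  Position 0: 'd' from first, 'g' from second => "dg"
  Position 1: 'c' from first, 'h' from second => "ch"
  Position 2: 'a' from first, 'i' from second => "ai"
  Position 3: 'c' from first, 'h' from second => "ch"
  Position 4: 'd' from first, 'j' from second => "dj"
Result: dgchaichdj

dgchaichdj


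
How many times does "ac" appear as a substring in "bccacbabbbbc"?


Searching for "ac" in "bccacbabbbbc"
Scanning each position:
  Position 0: "bc" => no
  Position 1: "cc" => no
  Position 2: "ca" => no
  Position 3: "ac" => MATCH
  Position 4: "cb" => no
  Position 5: "ba" => no
  Position 6: "ab" => no
  Position 7: "bb" => no
  Position 8: "bb" => no
  Position 9: "bb" => no
  Position 10: "bc" => no
Total occurrences: 1

1


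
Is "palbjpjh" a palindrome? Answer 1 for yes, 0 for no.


Input: palbjpjh
Reversed: hjpjblap
  Compare pos 0 ('p') with pos 7 ('h'): MISMATCH
  Compare pos 1 ('a') with pos 6 ('j'): MISMATCH
  Compare pos 2 ('l') with pos 5 ('p'): MISMATCH
  Compare pos 3 ('b') with pos 4 ('j'): MISMATCH
Result: not a palindrome

0


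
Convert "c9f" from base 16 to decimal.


Input: "c9f" in base 16
Positional expansion:
  Digit 'c' (value 12) x 16^2 = 3072
  Digit '9' (value 9) x 16^1 = 144
  Digit 'f' (value 15) x 16^0 = 15
Sum = 3231

3231


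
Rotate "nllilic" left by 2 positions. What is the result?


Input: "nllilic", rotate left by 2
First 2 characters: "nl"
Remaining characters: "lilic"
Concatenate remaining + first: "lilic" + "nl" = "lilicnl"

lilicnl


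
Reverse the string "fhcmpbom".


Input: fhcmpbom
Reading characters right to left:
  Position 7: 'm'
  Position 6: 'o'
  Position 5: 'b'
  Position 4: 'p'
  Position 3: 'm'
  Position 2: 'c'
  Position 1: 'h'
  Position 0: 'f'
Reversed: mobpmchf

mobpmchf


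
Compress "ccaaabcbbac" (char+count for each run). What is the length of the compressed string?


Input: ccaaabcbbac
Runs:
  'c' x 2 => "c2"
  'a' x 3 => "a3"
  'b' x 1 => "b1"
  'c' x 1 => "c1"
  'b' x 2 => "b2"
  'a' x 1 => "a1"
  'c' x 1 => "c1"
Compressed: "c2a3b1c1b2a1c1"
Compressed length: 14

14


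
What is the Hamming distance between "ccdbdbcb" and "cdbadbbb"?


Comparing "ccdbdbcb" and "cdbadbbb" position by position:
  Position 0: 'c' vs 'c' => same
  Position 1: 'c' vs 'd' => differ
  Position 2: 'd' vs 'b' => differ
  Position 3: 'b' vs 'a' => differ
  Position 4: 'd' vs 'd' => same
  Position 5: 'b' vs 'b' => same
  Position 6: 'c' vs 'b' => differ
  Position 7: 'b' vs 'b' => same
Total differences (Hamming distance): 4

4


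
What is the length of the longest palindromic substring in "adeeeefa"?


Input: "adeeeefa"
Checking substrings for palindromes:
  [2:6] "eeee" (len 4) => palindrome
  [2:5] "eee" (len 3) => palindrome
  [3:6] "eee" (len 3) => palindrome
  [2:4] "ee" (len 2) => palindrome
  [3:5] "ee" (len 2) => palindrome
  [4:6] "ee" (len 2) => palindrome
Longest palindromic substring: "eeee" with length 4

4


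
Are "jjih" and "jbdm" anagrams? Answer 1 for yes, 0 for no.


Strings: "jjih", "jbdm"
Sorted first:  hijj
Sorted second: bdjm
Differ at position 0: 'h' vs 'b' => not anagrams

0


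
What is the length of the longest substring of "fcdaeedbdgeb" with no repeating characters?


Input: "fcdaeedbdgeb"
Sliding window (track last position of each char):
  Position 0 ('f'): window [0,0] length 1 -- new best
  Position 1 ('c'): window [0,1] length 2 -- new best
  Position 2 ('d'): window [0,2] length 3 -- new best
  Position 3 ('a'): window [0,3] length 4 -- new best
  Position 4 ('e'): window [0,4] length 5 -- new best
  Position 5 ('e'): repeat (last at 4), move window start to 5
  Position 5 ('e'): window [5,5] length 1
  Position 6 ('d'): window [5,6] length 2
  Position 7 ('b'): window [5,7] length 3
  Position 8 ('d'): repeat (last at 6), move window start to 7
  Position 8 ('d'): window [7,8] length 2
  Position 9 ('g'): window [7,9] length 3
  Position 10 ('e'): window [7,10] length 4
  Position 11 ('b'): repeat (last at 7), move window start to 8
  Position 11 ('b'): window [8,11] length 4
Longest substring with no repeats: "fcdae" with length 5

5


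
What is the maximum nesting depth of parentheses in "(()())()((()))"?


Input: "(()())()((()))"
Tracking depth:
  Position 0 '(': depth becomes 1
  Position 1 '(': depth becomes 2
  Position 2 ')': depth becomes 1
  Position 3 '(': depth becomes 2
  Position 4 ')': depth becomes 1
  Position 5 ')': depth becomes 0
  Position 6 '(': depth becomes 1
  Position 7 ')': depth becomes 0
  Position 8 '(': depth becomes 1
  Position 9 '(': depth becomes 2
  Position 10 '(': depth becomes 3
  Position 11 ')': depth becomes 2
  Position 12 ')': depth becomes 1
  Position 13 ')': depth becomes 0
Maximum depth reached: 3

3


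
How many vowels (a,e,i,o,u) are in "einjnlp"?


Input: einjnlp
Checking each character:
  'e' at position 0: vowel (running total: 1)
  'i' at position 1: vowel (running total: 2)
  'n' at position 2: consonant
  'j' at position 3: consonant
  'n' at position 4: consonant
  'l' at position 5: consonant
  'p' at position 6: consonant
Total vowels: 2

2


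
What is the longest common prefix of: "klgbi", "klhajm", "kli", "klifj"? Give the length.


Words: klgbi, klhajm, kli, klifj
  Position 0: all 'k' => match
  Position 1: all 'l' => match
  Position 2: ('g', 'h', 'i', 'i') => mismatch, stop
LCP = "kl" (length 2)

2


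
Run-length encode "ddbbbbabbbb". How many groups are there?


Input: ddbbbbabbbb
Scanning for consecutive runs:
  Group 1: 'd' x 2 (positions 0-1)
  Group 2: 'b' x 4 (positions 2-5)
  Group 3: 'a' x 1 (positions 6-6)
  Group 4: 'b' x 4 (positions 7-10)
Total groups: 4

4


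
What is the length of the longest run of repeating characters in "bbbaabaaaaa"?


Input: "bbbaabaaaaa"
Scanning for longest run:
  Position 1 ('b'): continues run of 'b', length=2
  Position 2 ('b'): continues run of 'b', length=3
  Position 3 ('a'): new char, reset run to 1
  Position 4 ('a'): continues run of 'a', length=2
  Position 5 ('b'): new char, reset run to 1
  Position 6 ('a'): new char, reset run to 1
  Position 7 ('a'): continues run of 'a', length=2
  Position 8 ('a'): continues run of 'a', length=3
  Position 9 ('a'): continues run of 'a', length=4
  Position 10 ('a'): continues run of 'a', length=5
Longest run: 'a' with length 5

5


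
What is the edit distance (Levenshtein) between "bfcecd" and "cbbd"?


Computing edit distance: "bfcecd" -> "cbbd"
DP table:
           c    b    b    d
      0    1    2    3    4
  b   1    1    1    2    3
  f   2    2    2    2    3
  c   3    2    3    3    3
  e   4    3    3    4    4
  c   5    4    4    4    5
  d   6    5    5    5    4
Edit distance = dp[6][4] = 4

4


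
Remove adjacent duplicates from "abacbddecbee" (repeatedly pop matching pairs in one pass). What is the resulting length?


Input: abacbddecbee
Stack-based adjacent duplicate removal:
  Read 'a': push. Stack: a
  Read 'b': push. Stack: ab
  Read 'a': push. Stack: aba
  Read 'c': push. Stack: abac
  Read 'b': push. Stack: abacb
  Read 'd': push. Stack: abacbd
  Read 'd': matches stack top 'd' => pop. Stack: abacb
  Read 'e': push. Stack: abacbe
  Read 'c': push. Stack: abacbec
  Read 'b': push. Stack: abacbecb
  Read 'e': push. Stack: abacbecbe
  Read 'e': matches stack top 'e' => pop. Stack: abacbecb
Final stack: "abacbecb" (length 8)

8


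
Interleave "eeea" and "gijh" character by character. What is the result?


Interleaving "eeea" and "gijh":
  Position 0: 'e' from first, 'g' from second => "eg"
  Position 1: 'e' from first, 'i' from second => "ei"
  Position 2: 'e' from first, 'j' from second => "ej"
  Position 3: 'a' from first, 'h' from second => "ah"
Result: egeiejah

egeiejah


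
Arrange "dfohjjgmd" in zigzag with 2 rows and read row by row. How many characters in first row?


Zigzag "dfohjjgmd" into 2 rows:
Placing characters:
  'd' => row 0
  'f' => row 1
  'o' => row 0
  'h' => row 1
  'j' => row 0
  'j' => row 1
  'g' => row 0
  'm' => row 1
  'd' => row 0
Rows:
  Row 0: "dojgd"
  Row 1: "fhjm"
First row length: 5

5


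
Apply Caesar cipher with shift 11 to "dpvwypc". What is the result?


Caesar cipher: shift "dpvwypc" by 11
  'd' (pos 3) + 11 = pos 14 = 'o'
  'p' (pos 15) + 11 = pos 0 = 'a'
  'v' (pos 21) + 11 = pos 6 = 'g'
  'w' (pos 22) + 11 = pos 7 = 'h'
  'y' (pos 24) + 11 = pos 9 = 'j'
  'p' (pos 15) + 11 = pos 0 = 'a'
  'c' (pos 2) + 11 = pos 13 = 'n'
Result: oaghjan

oaghjan


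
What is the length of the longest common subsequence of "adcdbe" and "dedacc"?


LCS of "adcdbe" and "dedacc"
DP table:
           d    e    d    a    c    c
      0    0    0    0    0    0    0
  a   0    0    0    0    1    1    1
  d   0    1    1    1    1    1    1
  c   0    1    1    1    1    2    2
  d   0    1    1    2    2    2    2
  b   0    1    1    2    2    2    2
  e   0    1    2    2    2    2    2
LCS length = dp[6][6] = 2

2


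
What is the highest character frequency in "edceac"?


Input: edceac
Character counts:
  'a': 1
  'c': 2
  'd': 1
  'e': 2
Maximum frequency: 2

2


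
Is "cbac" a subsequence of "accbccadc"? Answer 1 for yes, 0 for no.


Check if "cbac" is a subsequence of "accbccadc"
Greedy scan:
  Position 0 ('a'): no match needed
  Position 1 ('c'): matches sub[0] = 'c'
  Position 2 ('c'): no match needed
  Position 3 ('b'): matches sub[1] = 'b'
  Position 4 ('c'): no match needed
  Position 5 ('c'): no match needed
  Position 6 ('a'): matches sub[2] = 'a'
  Position 7 ('d'): no match needed
  Position 8 ('c'): matches sub[3] = 'c'
All 4 characters matched => is a subsequence

1


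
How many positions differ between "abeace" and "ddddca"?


Comparing "abeace" and "ddddca" position by position:
  Position 0: 'a' vs 'd' => DIFFER
  Position 1: 'b' vs 'd' => DIFFER
  Position 2: 'e' vs 'd' => DIFFER
  Position 3: 'a' vs 'd' => DIFFER
  Position 4: 'c' vs 'c' => same
  Position 5: 'e' vs 'a' => DIFFER
Positions that differ: 5

5


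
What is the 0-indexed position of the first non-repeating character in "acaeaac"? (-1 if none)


Input: acaeaac
Character frequencies:
  'a': 4
  'c': 2
  'e': 1
Scanning left to right for freq == 1:
  Position 0 ('a'): freq=4, skip
  Position 1 ('c'): freq=2, skip
  Position 2 ('a'): freq=4, skip
  Position 3 ('e'): unique! => answer = 3

3


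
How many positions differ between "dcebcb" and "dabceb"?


Comparing "dcebcb" and "dabceb" position by position:
  Position 0: 'd' vs 'd' => same
  Position 1: 'c' vs 'a' => DIFFER
  Position 2: 'e' vs 'b' => DIFFER
  Position 3: 'b' vs 'c' => DIFFER
  Position 4: 'c' vs 'e' => DIFFER
  Position 5: 'b' vs 'b' => same
Positions that differ: 4

4


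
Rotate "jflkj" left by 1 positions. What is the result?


Input: "jflkj", rotate left by 1
First 1 characters: "j"
Remaining characters: "flkj"
Concatenate remaining + first: "flkj" + "j" = "flkjj"

flkjj


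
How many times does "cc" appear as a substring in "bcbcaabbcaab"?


Searching for "cc" in "bcbcaabbcaab"
Scanning each position:
  Position 0: "bc" => no
  Position 1: "cb" => no
  Position 2: "bc" => no
  Position 3: "ca" => no
  Position 4: "aa" => no
  Position 5: "ab" => no
  Position 6: "bb" => no
  Position 7: "bc" => no
  Position 8: "ca" => no
  Position 9: "aa" => no
  Position 10: "ab" => no
Total occurrences: 0

0


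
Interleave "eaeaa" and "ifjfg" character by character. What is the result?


Interleaving "eaeaa" and "ifjfg":
  Position 0: 'e' from first, 'i' from second => "ei"
  Position 1: 'a' from first, 'f' from second => "af"
  Position 2: 'e' from first, 'j' from second => "ej"
  Position 3: 'a' from first, 'f' from second => "af"
  Position 4: 'a' from first, 'g' from second => "ag"
Result: eiafejafag

eiafejafag


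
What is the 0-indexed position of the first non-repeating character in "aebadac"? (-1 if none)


Input: aebadac
Character frequencies:
  'a': 3
  'b': 1
  'c': 1
  'd': 1
  'e': 1
Scanning left to right for freq == 1:
  Position 0 ('a'): freq=3, skip
  Position 1 ('e'): unique! => answer = 1

1


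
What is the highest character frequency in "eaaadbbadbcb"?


Input: eaaadbbadbcb
Character counts:
  'a': 4
  'b': 4
  'c': 1
  'd': 2
  'e': 1
Maximum frequency: 4

4


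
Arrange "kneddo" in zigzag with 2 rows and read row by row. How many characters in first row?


Zigzag "kneddo" into 2 rows:
Placing characters:
  'k' => row 0
  'n' => row 1
  'e' => row 0
  'd' => row 1
  'd' => row 0
  'o' => row 1
Rows:
  Row 0: "ked"
  Row 1: "ndo"
First row length: 3

3


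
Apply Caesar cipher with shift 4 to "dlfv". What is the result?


Caesar cipher: shift "dlfv" by 4
  'd' (pos 3) + 4 = pos 7 = 'h'
  'l' (pos 11) + 4 = pos 15 = 'p'
  'f' (pos 5) + 4 = pos 9 = 'j'
  'v' (pos 21) + 4 = pos 25 = 'z'
Result: hpjz

hpjz


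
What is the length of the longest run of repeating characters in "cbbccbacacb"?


Input: "cbbccbacacb"
Scanning for longest run:
  Position 1 ('b'): new char, reset run to 1
  Position 2 ('b'): continues run of 'b', length=2
  Position 3 ('c'): new char, reset run to 1
  Position 4 ('c'): continues run of 'c', length=2
  Position 5 ('b'): new char, reset run to 1
  Position 6 ('a'): new char, reset run to 1
  Position 7 ('c'): new char, reset run to 1
  Position 8 ('a'): new char, reset run to 1
  Position 9 ('c'): new char, reset run to 1
  Position 10 ('b'): new char, reset run to 1
Longest run: 'b' with length 2

2


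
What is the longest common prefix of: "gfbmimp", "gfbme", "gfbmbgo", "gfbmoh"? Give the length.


Words: gfbmimp, gfbme, gfbmbgo, gfbmoh
  Position 0: all 'g' => match
  Position 1: all 'f' => match
  Position 2: all 'b' => match
  Position 3: all 'm' => match
  Position 4: ('i', 'e', 'b', 'o') => mismatch, stop
LCP = "gfbm" (length 4)

4


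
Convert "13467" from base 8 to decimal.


Input: "13467" in base 8
Positional expansion:
  Digit '1' (value 1) x 8^4 = 4096
  Digit '3' (value 3) x 8^3 = 1536
  Digit '4' (value 4) x 8^2 = 256
  Digit '6' (value 6) x 8^1 = 48
  Digit '7' (value 7) x 8^0 = 7
Sum = 5943

5943


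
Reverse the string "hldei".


Input: hldei
Reading characters right to left:
  Position 4: 'i'
  Position 3: 'e'
  Position 2: 'd'
  Position 1: 'l'
  Position 0: 'h'
Reversed: iedlh

iedlh


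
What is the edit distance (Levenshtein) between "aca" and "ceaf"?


Computing edit distance: "aca" -> "ceaf"
DP table:
           c    e    a    f
      0    1    2    3    4
  a   1    1    2    2    3
  c   2    1    2    3    3
  a   3    2    2    2    3
Edit distance = dp[3][4] = 3

3


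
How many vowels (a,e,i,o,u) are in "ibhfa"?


Input: ibhfa
Checking each character:
  'i' at position 0: vowel (running total: 1)
  'b' at position 1: consonant
  'h' at position 2: consonant
  'f' at position 3: consonant
  'a' at position 4: vowel (running total: 2)
Total vowels: 2

2


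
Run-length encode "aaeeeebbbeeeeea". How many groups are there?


Input: aaeeeebbbeeeeea
Scanning for consecutive runs:
  Group 1: 'a' x 2 (positions 0-1)
  Group 2: 'e' x 4 (positions 2-5)
  Group 3: 'b' x 3 (positions 6-8)
  Group 4: 'e' x 5 (positions 9-13)
  Group 5: 'a' x 1 (positions 14-14)
Total groups: 5

5


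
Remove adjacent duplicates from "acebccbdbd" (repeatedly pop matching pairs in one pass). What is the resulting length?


Input: acebccbdbd
Stack-based adjacent duplicate removal:
  Read 'a': push. Stack: a
  Read 'c': push. Stack: ac
  Read 'e': push. Stack: ace
  Read 'b': push. Stack: aceb
  Read 'c': push. Stack: acebc
  Read 'c': matches stack top 'c' => pop. Stack: aceb
  Read 'b': matches stack top 'b' => pop. Stack: ace
  Read 'd': push. Stack: aced
  Read 'b': push. Stack: acedb
  Read 'd': push. Stack: acedbd
Final stack: "acedbd" (length 6)

6


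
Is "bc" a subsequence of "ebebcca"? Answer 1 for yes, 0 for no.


Check if "bc" is a subsequence of "ebebcca"
Greedy scan:
  Position 0 ('e'): no match needed
  Position 1 ('b'): matches sub[0] = 'b'
  Position 2 ('e'): no match needed
  Position 3 ('b'): no match needed
  Position 4 ('c'): matches sub[1] = 'c'
  Position 5 ('c'): no match needed
  Position 6 ('a'): no match needed
All 2 characters matched => is a subsequence

1


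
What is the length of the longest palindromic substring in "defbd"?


Input: "defbd"
Checking substrings for palindromes:
  No multi-char palindromic substrings found
Longest palindromic substring: "d" with length 1

1


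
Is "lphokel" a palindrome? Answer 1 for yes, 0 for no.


Input: lphokel
Reversed: lekohpl
  Compare pos 0 ('l') with pos 6 ('l'): match
  Compare pos 1 ('p') with pos 5 ('e'): MISMATCH
  Compare pos 2 ('h') with pos 4 ('k'): MISMATCH
Result: not a palindrome

0


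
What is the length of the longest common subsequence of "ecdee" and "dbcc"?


LCS of "ecdee" and "dbcc"
DP table:
           d    b    c    c
      0    0    0    0    0
  e   0    0    0    0    0
  c   0    0    0    1    1
  d   0    1    1    1    1
  e   0    1    1    1    1
  e   0    1    1    1    1
LCS length = dp[5][4] = 1

1


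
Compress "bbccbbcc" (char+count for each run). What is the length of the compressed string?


Input: bbccbbcc
Runs:
  'b' x 2 => "b2"
  'c' x 2 => "c2"
  'b' x 2 => "b2"
  'c' x 2 => "c2"
Compressed: "b2c2b2c2"
Compressed length: 8

8


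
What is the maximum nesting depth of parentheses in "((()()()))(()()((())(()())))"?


Input: "((()()()))(()()((())(()())))"
Tracking depth:
  Position 0 '(': depth becomes 1
  Position 1 '(': depth becomes 2
  Position 2 '(': depth becomes 3
  Position 3 ')': depth becomes 2
  Position 4 '(': depth becomes 3
  Position 5 ')': depth becomes 2
  Position 6 '(': depth becomes 3
  Position 7 ')': depth becomes 2
  Position 8 ')': depth becomes 1
  Position 9 ')': depth becomes 0
  Position 10 '(': depth becomes 1
  Position 11 '(': depth becomes 2
  Position 12 ')': depth becomes 1
  Position 13 '(': depth becomes 2
  Position 14 ')': depth becomes 1
  Position 15 '(': depth becomes 2
  Position 16 '(': depth becomes 3
  Position 17 '(': depth becomes 4
  Position 18 ')': depth becomes 3
  Position 19 ')': depth becomes 2
  Position 20 '(': depth becomes 3
  Position 21 '(': depth becomes 4
  Position 22 ')': depth becomes 3
  Position 23 '(': depth becomes 4
  Position 24 ')': depth becomes 3
  Position 25 ')': depth becomes 2
  Position 26 ')': depth becomes 1
  Position 27 ')': depth becomes 0
Maximum depth reached: 4

4


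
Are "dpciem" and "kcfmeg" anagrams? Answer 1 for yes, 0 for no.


Strings: "dpciem", "kcfmeg"
Sorted first:  cdeimp
Sorted second: cefgkm
Differ at position 1: 'd' vs 'e' => not anagrams

0


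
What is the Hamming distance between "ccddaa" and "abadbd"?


Comparing "ccddaa" and "abadbd" position by position:
  Position 0: 'c' vs 'a' => differ
  Position 1: 'c' vs 'b' => differ
  Position 2: 'd' vs 'a' => differ
  Position 3: 'd' vs 'd' => same
  Position 4: 'a' vs 'b' => differ
  Position 5: 'a' vs 'd' => differ
Total differences (Hamming distance): 5

5


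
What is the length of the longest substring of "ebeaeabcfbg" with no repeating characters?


Input: "ebeaeabcfbg"
Sliding window (track last position of each char):
  Position 0 ('e'): window [0,0] length 1 -- new best
  Position 1 ('b'): window [0,1] length 2 -- new best
  Position 2 ('e'): repeat (last at 0), move window start to 1
  Position 2 ('e'): window [1,2] length 2
  Position 3 ('a'): window [1,3] length 3 -- new best
  Position 4 ('e'): repeat (last at 2), move window start to 3
  Position 4 ('e'): window [3,4] length 2
  Position 5 ('a'): repeat (last at 3), move window start to 4
  Position 5 ('a'): window [4,5] length 2
  Position 6 ('b'): window [4,6] length 3
  Position 7 ('c'): window [4,7] length 4 -- new best
  Position 8 ('f'): window [4,8] length 5 -- new best
  Position 9 ('b'): repeat (last at 6), move window start to 7
  Position 9 ('b'): window [7,9] length 3
  Position 10 ('g'): window [7,10] length 4
Longest substring with no repeats: "eabcf" with length 5

5
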